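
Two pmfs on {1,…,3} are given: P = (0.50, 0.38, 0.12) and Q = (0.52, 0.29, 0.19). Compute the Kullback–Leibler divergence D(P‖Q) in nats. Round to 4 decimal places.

0.0280 nats

D(P‖Q) = Σ p·ln(p/q).
  0.50·ln(0.50/0.52) = -0.01961
  0.38·ln(0.38/0.29) = 0.10271
  0.12·ln(0.12/0.19) = -0.05514
D(P‖Q) = 0.0280 nats.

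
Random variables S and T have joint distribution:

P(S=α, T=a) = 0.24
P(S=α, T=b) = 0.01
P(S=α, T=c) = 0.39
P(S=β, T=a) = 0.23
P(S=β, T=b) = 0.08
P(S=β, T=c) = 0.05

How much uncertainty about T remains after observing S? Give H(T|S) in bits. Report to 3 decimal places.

Chain rule: H(T|S) = H(S,T) − H(S).
Marginals: p(S) = (0.6400, 0.3600), p(T) = (0.4700, 0.0900, 0.4400).
H(S,T) = 2.0856 bits; H(S) = 0.9427 bits.
H(T|S) = 2.0856 − 0.9427 = 1.143 bits.

1.143 bits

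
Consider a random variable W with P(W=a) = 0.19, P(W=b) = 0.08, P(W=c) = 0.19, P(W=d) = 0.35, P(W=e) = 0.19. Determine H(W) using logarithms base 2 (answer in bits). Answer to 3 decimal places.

H(W) = −Σ p·log₂ p.
  −(0.19)·log₂(0.19) = 0.4552
  −(0.08)·log₂(0.08) = 0.2915
  −(0.19)·log₂(0.19) = 0.4552
  −(0.35)·log₂(0.35) = 0.5301
  −(0.19)·log₂(0.19) = 0.4552
Sum: 0.4552 + 0.2915 + 0.4552 + 0.5301 + 0.4552 = 2.187 bits.

2.187 bits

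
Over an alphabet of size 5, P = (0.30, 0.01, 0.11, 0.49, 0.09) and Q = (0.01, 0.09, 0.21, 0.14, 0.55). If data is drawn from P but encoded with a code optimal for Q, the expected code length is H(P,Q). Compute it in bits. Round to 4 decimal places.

3.7431 bits

H(P,Q) = −Σ p·log₂ q.
  −0.30·log₂(0.01) = 1.99316
  −0.01·log₂(0.09) = 0.03474
  −0.11·log₂(0.21) = 0.24767
  −0.49·log₂(0.14) = 1.38989
  −0.09·log₂(0.55) = 0.07762
H(P,Q) = 3.7431 bits.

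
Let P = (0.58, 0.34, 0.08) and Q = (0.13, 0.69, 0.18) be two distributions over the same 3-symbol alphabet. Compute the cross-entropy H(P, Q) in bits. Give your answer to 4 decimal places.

H(P,Q) = −Σ p·log₂ q.
  −0.58·log₂(0.13) = 1.70718
  −0.34·log₂(0.69) = 0.18201
  −0.08·log₂(0.18) = 0.19791
H(P,Q) = 2.0871 bits.

2.0871 bits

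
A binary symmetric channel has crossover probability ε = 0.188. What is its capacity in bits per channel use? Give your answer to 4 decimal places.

Binary symmetric channel: C = 1 − h₂(ε) where h₂ is the binary entropy function.
h₂(0.188) = −0.188·log₂0.188 − 0.812·log₂0.812 = 0.6973.
C = 1 − 0.6973 = 0.3027 bits per channel use.

0.3027 bits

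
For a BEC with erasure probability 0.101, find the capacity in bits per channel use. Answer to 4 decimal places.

0.8990 bits

Binary erasure channel: capacity C = 1 − ε.
C = 1 − 0.101 = 0.8990 bits per channel use.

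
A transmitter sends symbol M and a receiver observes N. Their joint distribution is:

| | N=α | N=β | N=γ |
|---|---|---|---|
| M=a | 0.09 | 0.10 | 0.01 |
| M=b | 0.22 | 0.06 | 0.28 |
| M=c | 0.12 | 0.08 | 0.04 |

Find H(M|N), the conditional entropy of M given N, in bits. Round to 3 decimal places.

Chain rule: H(M|N) = H(M,N) − H(N).
Marginals: p(M) = (0.2000, 0.5600, 0.2400), p(N) = (0.4300, 0.2400, 0.3300).
H(M,N) = 2.7939 bits; H(N) = 1.5455 bits.
H(M|N) = 2.7939 − 1.5455 = 1.248 bits.

1.248 bits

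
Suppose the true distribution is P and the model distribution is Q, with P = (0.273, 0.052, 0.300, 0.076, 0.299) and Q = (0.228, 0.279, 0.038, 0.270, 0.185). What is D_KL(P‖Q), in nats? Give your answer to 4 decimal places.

D(P‖Q) = Σ p·ln(p/q).
  0.273·ln(0.273/0.228) = 0.04917
  0.052·ln(0.052/0.279) = -0.08736
  0.300·ln(0.300/0.038) = 0.61986
  0.076·ln(0.076/0.270) = -0.09634
  0.299·ln(0.299/0.185) = 0.14355
D(P‖Q) = 0.6289 nats.

0.6289 nats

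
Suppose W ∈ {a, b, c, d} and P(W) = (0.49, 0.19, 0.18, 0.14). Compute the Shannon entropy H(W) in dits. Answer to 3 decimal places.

H(W) = −Σ p·log₁₀ p.
  −(0.49)·log₁₀(0.49) = 0.1518
  −(0.19)·log₁₀(0.19) = 0.1370
  −(0.18)·log₁₀(0.18) = 0.1341
  −(0.14)·log₁₀(0.14) = 0.1195
Sum: 0.1518 + 0.1370 + 0.1341 + 0.1195 = 0.542 dits.

0.542 dits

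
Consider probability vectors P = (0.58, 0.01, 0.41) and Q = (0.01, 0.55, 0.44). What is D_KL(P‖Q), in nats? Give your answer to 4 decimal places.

D(P‖Q) = Σ p·ln(p/q).
  0.58·ln(0.58/0.01) = 2.35506
  0.01·ln(0.01/0.55) = -0.04007
  0.41·ln(0.41/0.44) = -0.02895
D(P‖Q) = 2.2860 nats.

2.2860 nats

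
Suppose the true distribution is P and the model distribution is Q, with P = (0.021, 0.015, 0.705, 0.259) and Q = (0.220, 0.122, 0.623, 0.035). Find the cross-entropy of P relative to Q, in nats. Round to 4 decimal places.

1.2652 nats

H(P,Q) = −Σ p·ln q.
  −0.021·ln(0.220) = 0.03180
  −0.015·ln(0.122) = 0.03156
  −0.705·ln(0.623) = 0.33361
  −0.259·ln(0.035) = 0.86827
H(P,Q) = 1.2652 nats.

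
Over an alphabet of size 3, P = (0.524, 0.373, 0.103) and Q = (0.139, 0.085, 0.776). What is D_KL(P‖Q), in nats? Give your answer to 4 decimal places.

D(P‖Q) = Σ p·ln(p/q).
  0.524·ln(0.524/0.139) = 0.69536
  0.373·ln(0.373/0.085) = 0.55164
  0.103·ln(0.103/0.776) = -0.20800
D(P‖Q) = 1.0390 nats.

1.0390 nats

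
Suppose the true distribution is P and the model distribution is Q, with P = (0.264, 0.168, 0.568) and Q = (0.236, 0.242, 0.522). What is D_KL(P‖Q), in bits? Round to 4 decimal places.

D(P‖Q) = Σ p·log₂(p/q).
  0.264·log₂(0.264/0.236) = 0.04270
  0.168·log₂(0.168/0.242) = -0.08846
  0.568·log₂(0.568/0.522) = 0.06921
D(P‖Q) = 0.0234 bits.

0.0234 bits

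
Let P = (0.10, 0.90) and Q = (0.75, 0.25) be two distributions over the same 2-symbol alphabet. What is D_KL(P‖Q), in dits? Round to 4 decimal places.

0.4132 dits

D(P‖Q) = Σ p·log₁₀(p/q).
  0.10·log₁₀(0.10/0.75) = -0.08751
  0.90·log₁₀(0.90/0.25) = 0.50067
D(P‖Q) = 0.4132 dits.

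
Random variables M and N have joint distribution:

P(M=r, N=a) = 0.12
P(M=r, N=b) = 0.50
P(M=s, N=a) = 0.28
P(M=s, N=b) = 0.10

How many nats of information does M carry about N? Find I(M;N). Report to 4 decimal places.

Marginals: p(M) = (0.6200, 0.3800), p(N) = (0.4000, 0.6000).
I(M;N) = Σ p(x,y)·ln[p(x,y)/(p(x)p(y))].
  (r,a): 0.12·ln(0.4839) = -0.08711
  (r,b): 0.50·ln(1.3441) = 0.14786
  (s,a): 0.28·ln(1.8421) = 0.17105
  (s,b): 0.10·ln(0.4386) = -0.08242
Sum = 0.1494 nats.

0.1494 nats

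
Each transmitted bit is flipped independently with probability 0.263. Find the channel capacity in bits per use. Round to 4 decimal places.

0.1688 bits

Binary symmetric channel: C = 1 − h₂(ε) where h₂ is the binary entropy function.
h₂(0.263) = −0.263·log₂0.263 − 0.737·log₂0.737 = 0.8312.
C = 1 − 0.8312 = 0.1688 bits per channel use.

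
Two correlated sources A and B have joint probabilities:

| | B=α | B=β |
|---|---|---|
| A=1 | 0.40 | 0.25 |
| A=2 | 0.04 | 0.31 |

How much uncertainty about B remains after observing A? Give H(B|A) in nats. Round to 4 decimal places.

0.5575 nats

Chain rule: H(B|A) = H(A,B) − H(A).
Marginals: p(A) = (0.6500, 0.3500), p(B) = (0.4400, 0.5600).
H(A,B) = 1.2049 nats; H(A) = 0.6474 nats.
H(B|A) = 1.2049 − 0.6474 = 0.5575 nats.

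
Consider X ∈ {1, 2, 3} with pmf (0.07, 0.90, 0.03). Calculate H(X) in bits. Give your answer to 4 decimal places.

H(X) = −Σ p·log₂ p.
  −(0.07)·log₂(0.07) = 0.26856
  −(0.90)·log₂(0.90) = 0.13680
  −(0.03)·log₂(0.03) = 0.15177
Sum: 0.26856 + 0.13680 + 0.15177 = 0.5571 bits.

0.5571 bits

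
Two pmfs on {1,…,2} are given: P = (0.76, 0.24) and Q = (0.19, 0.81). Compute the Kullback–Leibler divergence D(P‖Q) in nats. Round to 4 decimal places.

0.7616 nats

D(P‖Q) = Σ p·ln(p/q).
  0.76·ln(0.76/0.19) = 1.05358
  0.24·ln(0.24/0.81) = -0.29193
D(P‖Q) = 0.7616 nats.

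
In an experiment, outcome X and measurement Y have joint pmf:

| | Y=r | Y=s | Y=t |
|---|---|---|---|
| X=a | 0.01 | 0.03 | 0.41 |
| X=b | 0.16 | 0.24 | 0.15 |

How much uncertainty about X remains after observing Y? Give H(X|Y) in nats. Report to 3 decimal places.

0.458 nats

Chain rule: H(X|Y) = H(X,Y) − H(Y).
Marginals: p(X) = (0.4500, 0.5500), p(Y) = (0.1700, 0.2700, 0.5600).
H(X,Y) = 1.4371 nats; H(Y) = 0.9795 nats.
H(X|Y) = 1.4371 − 0.9795 = 0.458 nats.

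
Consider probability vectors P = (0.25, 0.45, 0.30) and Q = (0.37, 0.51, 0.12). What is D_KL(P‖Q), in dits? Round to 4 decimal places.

0.0524 dits

D(P‖Q) = Σ p·log₁₀(p/q).
  0.25·log₁₀(0.25/0.37) = -0.04257
  0.45·log₁₀(0.45/0.51) = -0.02446
  0.30·log₁₀(0.30/0.12) = 0.11938
D(P‖Q) = 0.0524 dits.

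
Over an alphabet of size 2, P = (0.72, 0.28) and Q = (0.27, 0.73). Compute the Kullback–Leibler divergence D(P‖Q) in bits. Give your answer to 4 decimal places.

0.6317 bits

D(P‖Q) = Σ p·log₂(p/q).
  0.72·log₂(0.72/0.27) = 1.01883
  0.28·log₂(0.28/0.73) = -0.38709
D(P‖Q) = 0.6317 bits.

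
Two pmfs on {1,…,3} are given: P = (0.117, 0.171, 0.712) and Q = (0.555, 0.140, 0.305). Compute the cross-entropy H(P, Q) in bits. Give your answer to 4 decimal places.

1.8042 bits

H(P,Q) = −Σ p·log₂ q.
  −0.117·log₂(0.555) = 0.09938
  −0.171·log₂(0.140) = 0.48504
  −0.712·log₂(0.305) = 1.21974
H(P,Q) = 1.8042 bits.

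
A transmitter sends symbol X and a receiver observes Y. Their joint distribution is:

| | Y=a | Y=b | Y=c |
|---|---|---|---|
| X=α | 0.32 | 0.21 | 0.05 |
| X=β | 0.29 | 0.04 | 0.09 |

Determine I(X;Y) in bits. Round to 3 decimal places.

0.082 bits

Marginals: p(X) = (0.5800, 0.4200), p(Y) = (0.6100, 0.2500, 0.1400).
I(X;Y) = H(X) + H(Y) − H(X,Y).
H(X) = 0.9815, H(Y) = 1.3321, H(X,Y) = 2.2313.
I(X;Y) = 0.9815 + 1.3321 − 2.2313 = 0.082 bits.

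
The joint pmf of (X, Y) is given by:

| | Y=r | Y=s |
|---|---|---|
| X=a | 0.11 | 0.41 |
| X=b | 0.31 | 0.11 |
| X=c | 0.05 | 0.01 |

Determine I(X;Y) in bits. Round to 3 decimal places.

Marginals: p(X) = (0.5200, 0.4200, 0.0600), p(Y) = (0.4700, 0.5300).
I(X;Y) = Σ p(x,y)·log₂[p(x,y)/(p(x)p(y))].
  (a,r): 0.11·log₂(0.4501) = -0.1267
  (a,s): 0.41·log₂(1.4877) = 0.2349
  (b,r): 0.31·log₂(1.5704) = 0.2019
  (b,s): 0.11·log₂(0.4942) = -0.1119
  (c,r): 0.05·log₂(1.7730) = 0.0413
  (c,s): 0.01·log₂(0.3145) = -0.0167
Sum = 0.223 bits.

0.223 bits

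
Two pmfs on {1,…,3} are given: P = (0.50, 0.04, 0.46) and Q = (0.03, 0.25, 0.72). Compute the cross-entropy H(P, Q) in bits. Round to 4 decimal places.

H(P,Q) = −Σ p·log₂ q.
  −0.50·log₂(0.03) = 2.52945
  −0.04·log₂(0.25) = 0.08000
  −0.46·log₂(0.72) = 0.21801
H(P,Q) = 2.8275 bits.

2.8275 bits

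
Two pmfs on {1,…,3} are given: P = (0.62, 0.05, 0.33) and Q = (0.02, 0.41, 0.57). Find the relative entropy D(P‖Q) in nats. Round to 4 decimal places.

D(P‖Q) = Σ p·ln(p/q).
  0.62·ln(0.62/0.02) = 2.12907
  0.05·ln(0.05/0.41) = -0.10521
  0.33·ln(0.33/0.57) = -0.18036
D(P‖Q) = 1.8435 nats.

1.8435 nats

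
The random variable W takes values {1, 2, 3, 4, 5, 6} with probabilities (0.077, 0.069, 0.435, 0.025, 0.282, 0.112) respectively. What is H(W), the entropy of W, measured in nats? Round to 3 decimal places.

H(W) = −Σ p·ln p.
  −(0.077)·ln(0.077) = 0.1974
  −(0.069)·ln(0.069) = 0.1845
  −(0.435)·ln(0.435) = 0.3621
  −(0.025)·ln(0.025) = 0.0922
  −(0.282)·ln(0.282) = 0.3570
  −(0.112)·ln(0.112) = 0.2452
Sum: 0.1974 + 0.1845 + 0.3621 + 0.0922 + 0.3570 + 0.2452 = 1.438 nats.

1.438 nats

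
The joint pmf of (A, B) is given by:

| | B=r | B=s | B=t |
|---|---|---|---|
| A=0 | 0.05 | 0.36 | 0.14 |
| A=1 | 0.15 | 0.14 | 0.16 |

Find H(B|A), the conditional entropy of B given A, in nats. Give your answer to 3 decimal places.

Chain rule: H(B|A) = H(A,B) − H(A).
Marginals: p(A) = (0.5500, 0.4500), p(B) = (0.2000, 0.5000, 0.3000).
H(A,B) = 1.6459 nats; H(A) = 0.6881 nats.
H(B|A) = 1.6459 − 0.6881 = 0.958 nats.

0.958 nats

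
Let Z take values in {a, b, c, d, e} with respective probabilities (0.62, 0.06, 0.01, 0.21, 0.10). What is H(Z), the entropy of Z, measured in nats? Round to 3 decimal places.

H(Z) = −Σ p·ln p.
  −(0.62)·ln(0.62) = 0.2964
  −(0.06)·ln(0.06) = 0.1688
  −(0.01)·ln(0.01) = 0.0461
  −(0.21)·ln(0.21) = 0.3277
  −(0.10)·ln(0.10) = 0.2303
Sum: 0.2964 + 0.1688 + 0.0461 + 0.3277 + 0.2303 = 1.069 nats.

1.069 nats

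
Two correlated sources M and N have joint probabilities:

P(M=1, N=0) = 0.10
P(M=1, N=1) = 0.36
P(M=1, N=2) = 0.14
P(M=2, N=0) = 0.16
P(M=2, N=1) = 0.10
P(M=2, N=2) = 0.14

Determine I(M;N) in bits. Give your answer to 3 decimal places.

Marginals: p(M) = (0.6000, 0.4000), p(N) = (0.2600, 0.4600, 0.2800).
I(M;N) = Σ p(x,y)·log₂[p(x,y)/(p(x)p(y))].
  (1,0): 0.10·log₂(0.6410) = -0.0642
  (1,1): 0.36·log₂(1.3043) = 0.1380
  (1,2): 0.14·log₂(0.8333) = -0.0368
  (2,0): 0.16·log₂(1.5385) = 0.0994
  (2,1): 0.10·log₂(0.5435) = -0.0880
  (2,2): 0.14·log₂(1.2500) = 0.0451
Sum = 0.094 bits.

0.094 bits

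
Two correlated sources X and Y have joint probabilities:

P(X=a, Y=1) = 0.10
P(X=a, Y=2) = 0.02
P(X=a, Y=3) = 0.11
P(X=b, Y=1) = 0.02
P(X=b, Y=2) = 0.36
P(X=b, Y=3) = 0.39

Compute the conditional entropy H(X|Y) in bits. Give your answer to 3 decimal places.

Chain rule: H(X|Y) = H(X,Y) − H(Y).
Marginals: p(X) = (0.2300, 0.7700), p(Y) = (0.1200, 0.3800, 0.5000).
H(X,Y) = 1.9686 bits; H(Y) = 1.3975 bits.
H(X|Y) = 1.9686 − 1.3975 = 0.571 bits.

0.571 bits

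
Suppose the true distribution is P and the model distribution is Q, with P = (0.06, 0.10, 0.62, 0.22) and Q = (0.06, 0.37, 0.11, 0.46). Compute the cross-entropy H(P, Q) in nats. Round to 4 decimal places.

1.8076 nats

H(P,Q) = −Σ p·ln q.
  −0.06·ln(0.06) = 0.16880
  −0.10·ln(0.37) = 0.09943
  −0.62·ln(0.11) = 1.36851
  −0.22·ln(0.46) = 0.17084
H(P,Q) = 1.8076 nats.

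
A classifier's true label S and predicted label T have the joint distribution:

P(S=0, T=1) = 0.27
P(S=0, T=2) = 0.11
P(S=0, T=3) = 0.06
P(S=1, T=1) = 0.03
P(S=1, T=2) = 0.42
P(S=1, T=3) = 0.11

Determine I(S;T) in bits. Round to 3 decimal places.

0.299 bits

Marginals: p(S) = (0.4400, 0.5600), p(T) = (0.3000, 0.5300, 0.1700).
I(S;T) = Σ p(x,y)·log₂[p(x,y)/(p(x)p(y))].
  (0,1): 0.27·log₂(2.0455) = 0.2788
  (0,2): 0.11·log₂(0.4717) = -0.1192
  (0,3): 0.06·log₂(0.8021) = -0.0191
  (1,1): 0.03·log₂(0.1786) = -0.0746
  (1,2): 0.42·log₂(1.4151) = 0.2104
  (1,3): 0.11·log₂(1.1555) = 0.0229
Sum = 0.299 bits.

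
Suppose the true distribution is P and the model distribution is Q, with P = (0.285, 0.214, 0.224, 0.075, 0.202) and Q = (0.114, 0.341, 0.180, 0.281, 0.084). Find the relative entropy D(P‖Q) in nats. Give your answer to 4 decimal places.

D(P‖Q) = Σ p·ln(p/q).
  0.285·ln(0.285/0.114) = 0.26114
  0.214·ln(0.214/0.341) = -0.09970
  0.224·ln(0.224/0.180) = 0.04899
  0.075·ln(0.075/0.281) = -0.09906
  0.202·ln(0.202/0.084) = 0.17725
D(P‖Q) = 0.2886 nats.

0.2886 nats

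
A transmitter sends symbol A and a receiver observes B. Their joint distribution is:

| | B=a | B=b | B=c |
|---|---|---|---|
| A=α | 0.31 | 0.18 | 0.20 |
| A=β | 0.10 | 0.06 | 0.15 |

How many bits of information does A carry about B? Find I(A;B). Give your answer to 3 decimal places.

Marginals: p(A) = (0.6900, 0.3100), p(B) = (0.4100, 0.2400, 0.3500).
I(A;B) = H(A) + H(B) − H(A,B).
H(A) = 0.8932, H(B) = 1.5516, H(A,B) = 2.4198.
I(A;B) = 0.8932 + 1.5516 − 2.4198 = 0.025 bits.

0.025 bits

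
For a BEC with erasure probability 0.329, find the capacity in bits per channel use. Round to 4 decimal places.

0.6710 bits

Binary erasure channel: capacity C = 1 − ε.
C = 1 − 0.329 = 0.6710 bits per channel use.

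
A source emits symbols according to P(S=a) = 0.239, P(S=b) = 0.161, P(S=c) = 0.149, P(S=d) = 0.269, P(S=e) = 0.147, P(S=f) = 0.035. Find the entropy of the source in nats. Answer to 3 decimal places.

H(S) = −Σ p·ln p.
  −(0.239)·ln(0.239) = 0.3421
  −(0.161)·ln(0.161) = 0.2940
  −(0.149)·ln(0.149) = 0.2837
  −(0.269)·ln(0.269) = 0.3532
  −(0.147)·ln(0.147) = 0.2818
  −(0.035)·ln(0.035) = 0.1173
Sum: 0.3421 + 0.2940 + 0.2837 + 0.3532 + 0.2818 + 0.1173 = 1.672 nats.

1.672 nats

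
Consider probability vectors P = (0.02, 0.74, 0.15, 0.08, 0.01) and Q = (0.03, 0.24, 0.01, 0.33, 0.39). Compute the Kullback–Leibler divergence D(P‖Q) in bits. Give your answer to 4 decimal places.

D(P‖Q) = Σ p·log₂(p/q).
  0.02·log₂(0.02/0.03) = -0.01170
  0.74·log₂(0.74/0.24) = 1.20212
  0.15·log₂(0.15/0.01) = 0.58603
  0.08·log₂(0.08/0.33) = -0.16355
  0.01·log₂(0.01/0.39) = -0.05285
D(P‖Q) = 1.5601 bits.

1.5601 bits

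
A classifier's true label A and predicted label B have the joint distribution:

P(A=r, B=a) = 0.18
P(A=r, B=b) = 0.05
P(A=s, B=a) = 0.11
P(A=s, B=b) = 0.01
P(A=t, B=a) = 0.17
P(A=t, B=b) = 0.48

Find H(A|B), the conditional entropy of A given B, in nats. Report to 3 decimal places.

0.711 nats

Marginals: p(A) = (0.2300, 0.1200, 0.6500), p(B) = (0.4600, 0.5400).
H(A|B) = Σ p(B) · H(A|B=·).
  B=a: p=0.4600, H(A|B=a) = 1.0772
  B=b: p=0.5400, H(A|B=b) = 0.3989
Weighted sum = 0.711 nats.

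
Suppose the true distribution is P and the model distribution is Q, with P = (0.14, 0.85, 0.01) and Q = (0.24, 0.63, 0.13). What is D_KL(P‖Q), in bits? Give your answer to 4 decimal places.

D(P‖Q) = Σ p·log₂(p/q).
  0.14·log₂(0.14/0.24) = -0.10887
  0.85·log₂(0.85/0.63) = 0.36729
  0.01·log₂(0.01/0.13) = -0.03700
D(P‖Q) = 0.2214 bits.

0.2214 bits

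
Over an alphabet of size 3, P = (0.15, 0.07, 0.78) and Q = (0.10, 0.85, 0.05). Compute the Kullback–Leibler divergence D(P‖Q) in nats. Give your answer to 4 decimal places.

D(P‖Q) = Σ p·ln(p/q).
  0.15·ln(0.15/0.10) = 0.06082
  0.07·ln(0.07/0.85) = -0.17477
  0.78·ln(0.78/0.05) = 2.14287
D(P‖Q) = 2.0289 nats.

2.0289 nats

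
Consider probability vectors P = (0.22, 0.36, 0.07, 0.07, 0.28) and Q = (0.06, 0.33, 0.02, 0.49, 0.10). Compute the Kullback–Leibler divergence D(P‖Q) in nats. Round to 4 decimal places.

0.5569 nats

D(P‖Q) = Σ p·ln(p/q).
  0.22·ln(0.22/0.06) = 0.28584
  0.36·ln(0.36/0.33) = 0.03132
  0.07·ln(0.07/0.02) = 0.08769
  0.07·ln(0.07/0.49) = -0.13621
  0.28·ln(0.28/0.10) = 0.28829
D(P‖Q) = 0.5569 nats.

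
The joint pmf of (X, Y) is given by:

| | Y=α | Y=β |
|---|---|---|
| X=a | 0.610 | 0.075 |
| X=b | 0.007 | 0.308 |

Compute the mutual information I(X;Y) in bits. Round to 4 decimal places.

0.5703 bits

Marginals: p(X) = (0.6850, 0.3150), p(Y) = (0.6170, 0.3830).
I(X;Y) = Σ p(x,y)·log₂[p(x,y)/(p(x)p(y))].
  (a,α): 0.610·log₂(1.4433) = 0.32291
  (a,β): 0.075·log₂(0.2859) = -0.13549
  (b,α): 0.007·log₂(0.0360) = -0.03357
  (b,β): 0.308·log₂(2.5529) = 0.41647
Sum = 0.5703 bits.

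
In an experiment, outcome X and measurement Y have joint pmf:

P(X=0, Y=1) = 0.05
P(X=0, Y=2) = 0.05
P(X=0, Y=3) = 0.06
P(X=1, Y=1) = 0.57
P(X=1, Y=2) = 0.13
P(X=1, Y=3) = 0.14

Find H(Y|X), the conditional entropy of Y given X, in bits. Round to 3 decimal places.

Chain rule: H(Y|X) = H(X,Y) − H(X).
Marginals: p(X) = (0.1600, 0.8400), p(Y) = (0.6200, 0.1800, 0.2000).
H(X,Y) = 1.9177 bits; H(X) = 0.6343 bits.
H(Y|X) = 1.9177 − 0.6343 = 1.283 bits.

1.283 bits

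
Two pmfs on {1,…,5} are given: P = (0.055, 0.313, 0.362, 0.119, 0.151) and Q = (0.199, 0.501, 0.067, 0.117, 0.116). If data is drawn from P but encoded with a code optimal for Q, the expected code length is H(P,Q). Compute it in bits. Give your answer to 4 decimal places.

H(P,Q) = −Σ p·log₂ q.
  −0.055·log₂(0.199) = 0.12810
  −0.313·log₂(0.501) = 0.31210
  −0.362·log₂(0.067) = 1.41169
  −0.119·log₂(0.117) = 0.36835
  −0.151·log₂(0.116) = 0.46928
H(P,Q) = 2.6895 bits.

2.6895 bits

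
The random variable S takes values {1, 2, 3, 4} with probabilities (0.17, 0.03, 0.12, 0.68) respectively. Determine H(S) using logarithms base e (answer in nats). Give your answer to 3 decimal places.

H(S) = −Σ p·ln p.
  −(0.17)·ln(0.17) = 0.3012
  −(0.03)·ln(0.03) = 0.1052
  −(0.12)·ln(0.12) = 0.2544
  −(0.68)·ln(0.68) = 0.2623
Sum: 0.3012 + 0.1052 + 0.2544 + 0.2623 = 0.923 nats.

0.923 nats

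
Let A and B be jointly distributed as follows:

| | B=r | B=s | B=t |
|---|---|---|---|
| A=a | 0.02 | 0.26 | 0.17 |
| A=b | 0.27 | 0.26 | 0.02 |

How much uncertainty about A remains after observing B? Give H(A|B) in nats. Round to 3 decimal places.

Marginals: p(A) = (0.4500, 0.5500), p(B) = (0.2900, 0.5200, 0.1900).
H(A|B) = Σ p(B) · H(A|B=·).
  B=r: p=0.2900, H(A|B=r) = 0.2510
  B=s: p=0.5200, H(A|B=s) = 0.6931
  B=t: p=0.1900, H(A|B=t) = 0.3365
Weighted sum = 0.497 nats.

0.497 nats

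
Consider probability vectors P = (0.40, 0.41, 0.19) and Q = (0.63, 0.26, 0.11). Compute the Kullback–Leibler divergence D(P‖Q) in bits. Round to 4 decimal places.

D(P‖Q) = Σ p·log₂(p/q).
  0.40·log₂(0.40/0.63) = -0.26214
  0.41·log₂(0.41/0.26) = 0.26942
  0.19·log₂(0.19/0.11) = 0.14981
D(P‖Q) = 0.1571 bits.

0.1571 bits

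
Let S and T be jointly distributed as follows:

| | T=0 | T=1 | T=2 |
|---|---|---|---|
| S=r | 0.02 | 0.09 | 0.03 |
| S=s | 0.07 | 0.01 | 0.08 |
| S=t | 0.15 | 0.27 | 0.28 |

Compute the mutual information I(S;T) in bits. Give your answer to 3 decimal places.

0.096 bits

Marginals: p(S) = (0.1400, 0.1600, 0.7000), p(T) = (0.2400, 0.3700, 0.3900).
I(S;T) = H(S) + H(T) − H(S,T).
H(S) = 1.1803, H(T) = 1.5547, H(S,T) = 2.6386.
I(S;T) = 1.1803 + 1.5547 − 2.6386 = 0.096 bits.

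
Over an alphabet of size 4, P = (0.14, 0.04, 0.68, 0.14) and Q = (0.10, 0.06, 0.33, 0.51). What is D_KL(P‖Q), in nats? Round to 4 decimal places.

D(P‖Q) = Σ p·ln(p/q).
  0.14·ln(0.14/0.10) = 0.04711
  0.04·ln(0.04/0.06) = -0.01622
  0.68·ln(0.68/0.33) = 0.49164
  0.14·ln(0.14/0.51) = -0.18099
D(P‖Q) = 0.3415 nats.

0.3415 nats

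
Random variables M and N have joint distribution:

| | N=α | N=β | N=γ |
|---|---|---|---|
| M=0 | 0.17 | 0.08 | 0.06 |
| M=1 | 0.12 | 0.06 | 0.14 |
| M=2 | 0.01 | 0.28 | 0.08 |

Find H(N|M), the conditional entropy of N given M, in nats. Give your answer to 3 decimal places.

Marginals: p(M) = (0.3100, 0.3200, 0.3700), p(N) = (0.3000, 0.4200, 0.2800).
H(N|M) = Σ p(M) · H(N|M=·).
  M=0: p=0.3100, H(N|M=0) = 0.9969
  M=1: p=0.3200, H(N|M=1) = 1.0434
  M=2: p=0.3700, H(N|M=2) = 0.6396
Weighted sum = 0.880 nats.

0.880 nats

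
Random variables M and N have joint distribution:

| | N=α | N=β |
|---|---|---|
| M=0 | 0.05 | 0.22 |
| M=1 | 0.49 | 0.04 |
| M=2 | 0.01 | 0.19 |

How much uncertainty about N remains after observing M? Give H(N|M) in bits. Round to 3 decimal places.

0.449 bits

Chain rule: H(N|M) = H(M,N) − H(M).
Marginals: p(M) = (0.2700, 0.5300, 0.2000), p(N) = (0.5500, 0.4500).
H(M,N) = 1.9084 bits; H(M) = 1.4599 bits.
H(N|M) = 1.9084 − 1.4599 = 0.449 bits.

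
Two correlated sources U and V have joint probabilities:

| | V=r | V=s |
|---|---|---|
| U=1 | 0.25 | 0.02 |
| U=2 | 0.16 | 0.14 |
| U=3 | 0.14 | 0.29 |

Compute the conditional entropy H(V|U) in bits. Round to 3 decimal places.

0.793 bits

Marginals: p(U) = (0.2700, 0.3000, 0.4300), p(V) = (0.5500, 0.4500).
H(V|U) = Σ p(U) · H(V|U=·).
  U=1: p=0.2700, H(V|U=1) = 0.3809
  U=2: p=0.3000, H(V|U=2) = 0.9968
  U=3: p=0.4300, H(V|U=3) = 0.9103
Weighted sum = 0.793 bits.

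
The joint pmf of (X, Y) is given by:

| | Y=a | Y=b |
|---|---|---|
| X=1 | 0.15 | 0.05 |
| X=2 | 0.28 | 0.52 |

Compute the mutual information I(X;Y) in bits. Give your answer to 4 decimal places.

Marginals: p(X) = (0.2000, 0.8000), p(Y) = (0.4300, 0.5700).
I(X;Y) = H(X) + H(Y) − H(X,Y).
H(X) = 0.7219, H(Y) = 0.9858, H(X,Y) = 1.6314.
I(X;Y) = 0.7219 + 0.9858 − 1.6314 = 0.0763 bits.

0.0763 bits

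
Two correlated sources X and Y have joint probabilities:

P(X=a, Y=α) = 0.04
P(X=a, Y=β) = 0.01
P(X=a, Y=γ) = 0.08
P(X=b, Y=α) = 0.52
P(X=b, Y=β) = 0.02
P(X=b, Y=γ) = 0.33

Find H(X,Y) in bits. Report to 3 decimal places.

1.675 bits

H(X,Y) = −Σ p(x,y)·log₂ p(x,y) over all 6 cells.
  cell (a,α): −0.04·log₂0.04 = 0.1858
  cell (a,β): −0.01·log₂0.01 = 0.0664
  cell (a,γ): −0.08·log₂0.08 = 0.2915
  cell (b,α): −0.52·log₂0.52 = 0.4906
  cell (b,β): −0.02·log₂0.02 = 0.1129
  cell (b,γ): −0.33·log₂0.33 = 0.5278
Sum = 1.675 bits.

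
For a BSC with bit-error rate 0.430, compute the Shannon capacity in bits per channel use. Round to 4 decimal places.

0.0142 bits

Binary symmetric channel: C = 1 − h₂(ε) where h₂ is the binary entropy function.
h₂(0.430) = −0.430·log₂0.430 − 0.570·log₂0.570 = 0.9858.
C = 1 − 0.9858 = 0.0142 bits per channel use.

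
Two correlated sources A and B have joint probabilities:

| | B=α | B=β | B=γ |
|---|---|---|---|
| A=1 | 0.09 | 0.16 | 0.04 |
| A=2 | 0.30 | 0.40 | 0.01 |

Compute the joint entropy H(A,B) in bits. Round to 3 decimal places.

H(A,B) = −Σ p(x,y)·log₂ p(x,y) over all 6 cells.
  cell (1,α): −0.09·log₂0.09 = 0.3127
  cell (1,β): −0.16·log₂0.16 = 0.4230
  cell (1,γ): −0.04·log₂0.04 = 0.1858
  cell (2,α): −0.30·log₂0.30 = 0.5211
  cell (2,β): −0.40·log₂0.40 = 0.5288
  cell (2,γ): −0.01·log₂0.01 = 0.0664
Sum = 2.038 bits.

2.038 bits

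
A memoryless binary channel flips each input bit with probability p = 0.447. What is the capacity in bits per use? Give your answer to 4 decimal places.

0.0081 bits

Binary symmetric channel: C = 1 − h₂(ε) where h₂ is the binary entropy function.
h₂(0.447) = −0.447·log₂0.447 − 0.553·log₂0.553 = 0.9919.
C = 1 − 0.9919 = 0.0081 bits per channel use.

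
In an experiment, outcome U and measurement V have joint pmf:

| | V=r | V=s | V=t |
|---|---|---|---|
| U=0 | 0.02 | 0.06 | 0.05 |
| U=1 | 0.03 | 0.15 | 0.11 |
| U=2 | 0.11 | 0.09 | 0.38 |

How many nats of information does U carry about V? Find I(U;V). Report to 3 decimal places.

0.071 nats

Marginals: p(U) = (0.1300, 0.2900, 0.5800), p(V) = (0.1600, 0.3000, 0.5400).
I(U;V) = Σ p(x,y)·ln[p(x,y)/(p(x)p(y))].
  (0,r): 0.02·ln(0.9615) = -0.0008
  (0,s): 0.06·ln(1.5385) = 0.0258
  (0,t): 0.05·ln(0.7123) = -0.0170
  (1,r): 0.03·ln(0.6466) = -0.0131
  (1,s): 0.15·ln(1.7241) = 0.0817
  (1,t): 0.11·ln(0.7024) = -0.0389
  (2,r): 0.11·ln(1.1853) = 0.0187
  (2,s): 0.09·ln(0.5172) = -0.0593
  (2,t): 0.38·ln(1.2133) = 0.0735
Sum = 0.071 nats.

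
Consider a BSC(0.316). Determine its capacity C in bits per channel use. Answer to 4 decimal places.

Binary symmetric channel: C = 1 − h₂(ε) where h₂ is the binary entropy function.
h₂(0.316) = −0.316·log₂0.316 − 0.684·log₂0.684 = 0.9000.
C = 1 − 0.9000 = 0.1000 bits per channel use.

0.1000 bits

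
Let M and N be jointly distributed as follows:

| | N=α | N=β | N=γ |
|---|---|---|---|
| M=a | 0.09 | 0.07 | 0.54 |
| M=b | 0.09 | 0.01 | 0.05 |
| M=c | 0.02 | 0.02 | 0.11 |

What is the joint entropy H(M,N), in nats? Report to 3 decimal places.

H(M,N) = −Σ p(x,y)·ln p(x,y) over all 9 cells.
  cell (a,α): −0.09·ln0.09 = 0.2167
  cell (a,β): −0.07·ln0.07 = 0.1861
  cell (a,γ): −0.54·ln0.54 = 0.3327
  cell (b,α): −0.09·ln0.09 = 0.2167
  cell (b,β): −0.01·ln0.01 = 0.0461
  cell (b,γ): −0.05·ln0.05 = 0.1498
  cell (c,α): −0.02·ln0.02 = 0.0782
  cell (c,β): −0.02·ln0.02 = 0.0782
  cell (c,γ): −0.11·ln0.11 = 0.2428
Sum = 1.547 nats.

1.547 nats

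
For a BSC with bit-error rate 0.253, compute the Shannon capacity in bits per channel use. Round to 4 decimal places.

0.1840 bits

Binary symmetric channel: C = 1 − h₂(ε) where h₂ is the binary entropy function.
h₂(0.253) = −0.253·log₂0.253 − 0.747·log₂0.747 = 0.8160.
C = 1 − 0.8160 = 0.1840 bits per channel use.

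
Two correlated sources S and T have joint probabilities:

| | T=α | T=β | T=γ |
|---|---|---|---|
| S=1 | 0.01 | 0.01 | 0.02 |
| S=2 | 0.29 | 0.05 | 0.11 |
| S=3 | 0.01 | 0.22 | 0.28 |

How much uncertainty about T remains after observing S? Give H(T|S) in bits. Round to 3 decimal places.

Marginals: p(S) = (0.0400, 0.4500, 0.5100), p(T) = (0.3100, 0.2800, 0.4100).
H(T|S) = Σ p(S) · H(T|S=·).
  S=1: p=0.0400, H(T|S=1) = 1.5000
  S=2: p=0.4500, H(T|S=2) = 1.2575
  S=3: p=0.5100, H(T|S=3) = 1.1094
Weighted sum = 1.192 bits.

1.192 bits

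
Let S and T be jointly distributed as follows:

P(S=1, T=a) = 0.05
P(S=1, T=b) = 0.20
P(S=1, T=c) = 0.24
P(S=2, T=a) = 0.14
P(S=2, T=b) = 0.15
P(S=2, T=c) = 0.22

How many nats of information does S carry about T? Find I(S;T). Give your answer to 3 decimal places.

Marginals: p(S) = (0.4900, 0.5100), p(T) = (0.1900, 0.3500, 0.4600).
I(S;T) = H(S) + H(T) − H(S,T).
H(S) = 0.6929, H(T) = 1.0402, H(S,T) = 1.7071.
I(S;T) = 0.6929 + 1.0402 − 1.7071 = 0.026 nats.

0.026 nats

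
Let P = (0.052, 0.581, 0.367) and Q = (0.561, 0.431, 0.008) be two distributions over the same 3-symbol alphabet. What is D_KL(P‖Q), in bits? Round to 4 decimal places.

2.0976 bits

D(P‖Q) = Σ p·log₂(p/q).
  0.052·log₂(0.052/0.561) = -0.17843
  0.581·log₂(0.581/0.431) = 0.25032
  0.367·log₂(0.367/0.008) = 2.02571
D(P‖Q) = 2.0976 bits.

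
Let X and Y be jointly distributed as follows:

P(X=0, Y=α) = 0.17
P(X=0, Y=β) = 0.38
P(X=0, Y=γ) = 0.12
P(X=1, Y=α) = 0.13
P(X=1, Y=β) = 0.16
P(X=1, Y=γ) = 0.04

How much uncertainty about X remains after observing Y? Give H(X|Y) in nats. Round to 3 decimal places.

Chain rule: H(X|Y) = H(X,Y) − H(Y).
Marginals: p(X) = (0.6700, 0.3300), p(Y) = (0.3000, 0.5400, 0.1600).
H(X,Y) = 1.6105 nats; H(Y) = 0.9871 nats.
H(X|Y) = 1.6105 − 0.9871 = 0.623 nats.

0.623 nats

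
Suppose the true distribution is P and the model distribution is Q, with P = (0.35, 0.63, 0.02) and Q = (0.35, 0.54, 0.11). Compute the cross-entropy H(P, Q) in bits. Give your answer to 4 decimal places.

1.1538 bits

H(P,Q) = −Σ p·log₂ q.
  −0.35·log₂(0.35) = 0.53010
  −0.63·log₂(0.54) = 0.56005
  −0.02·log₂(0.11) = 0.06369
H(P,Q) = 1.1538 bits.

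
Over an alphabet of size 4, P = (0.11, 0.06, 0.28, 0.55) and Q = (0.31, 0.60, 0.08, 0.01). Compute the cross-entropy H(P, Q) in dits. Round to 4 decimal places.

H(P,Q) = −Σ p·log₁₀ q.
  −0.11·log₁₀(0.31) = 0.05595
  −0.06·log₁₀(0.60) = 0.01331
  −0.28·log₁₀(0.08) = 0.30713
  −0.55·log₁₀(0.01) = 1.10000
H(P,Q) = 1.4764 dits.

1.4764 dits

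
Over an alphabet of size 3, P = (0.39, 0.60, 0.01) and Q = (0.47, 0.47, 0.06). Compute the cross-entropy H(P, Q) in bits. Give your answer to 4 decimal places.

1.1190 bits

H(P,Q) = −Σ p·log₂ q.
  −0.39·log₂(0.47) = 0.42481
  −0.60·log₂(0.47) = 0.65356
  −0.01·log₂(0.06) = 0.04059
H(P,Q) = 1.1190 bits.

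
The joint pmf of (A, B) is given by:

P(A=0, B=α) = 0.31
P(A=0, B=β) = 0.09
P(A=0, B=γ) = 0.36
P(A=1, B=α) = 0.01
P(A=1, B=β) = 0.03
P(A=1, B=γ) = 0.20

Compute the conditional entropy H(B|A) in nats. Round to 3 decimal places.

0.870 nats

Chain rule: H(B|A) = H(A,B) − H(A).
Marginals: p(A) = (0.7600, 0.2400), p(B) = (0.3200, 0.1200, 0.5600).
H(A,B) = 1.4207 nats; H(A) = 0.5511 nats.
H(B|A) = 1.4207 − 0.5511 = 0.870 nats.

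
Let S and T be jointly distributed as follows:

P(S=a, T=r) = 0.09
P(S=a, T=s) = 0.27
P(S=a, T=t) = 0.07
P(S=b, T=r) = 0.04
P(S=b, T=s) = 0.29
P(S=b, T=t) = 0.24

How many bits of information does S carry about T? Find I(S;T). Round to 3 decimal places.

0.072 bits

Marginals: p(S) = (0.4300, 0.5700), p(T) = (0.1300, 0.5600, 0.3100).
I(S;T) = H(S) + H(T) − H(S,T).
H(S) = 0.9858, H(T) = 1.3749, H(S,T) = 2.2890.
I(S;T) = 0.9858 + 1.3749 − 2.2890 = 0.072 bits.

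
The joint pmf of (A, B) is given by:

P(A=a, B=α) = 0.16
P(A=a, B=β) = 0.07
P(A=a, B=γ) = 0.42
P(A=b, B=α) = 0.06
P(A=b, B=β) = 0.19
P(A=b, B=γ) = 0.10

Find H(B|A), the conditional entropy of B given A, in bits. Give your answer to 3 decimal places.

1.314 bits

Chain rule: H(B|A) = H(A,B) − H(A).
Marginals: p(A) = (0.6500, 0.3500), p(B) = (0.2200, 0.2600, 0.5200).
H(A,B) = 2.2482 bits; H(A) = 0.9341 bits.
H(B|A) = 2.2482 − 0.9341 = 1.314 bits.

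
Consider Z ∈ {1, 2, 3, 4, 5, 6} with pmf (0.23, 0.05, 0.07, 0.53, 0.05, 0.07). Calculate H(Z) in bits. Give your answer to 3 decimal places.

1.942 bits

H(Z) = −Σ p·log₂ p.
  −(0.23)·log₂(0.23) = 0.4877
  −(0.05)·log₂(0.05) = 0.2161
  −(0.07)·log₂(0.07) = 0.2686
  −(0.53)·log₂(0.53) = 0.4854
  −(0.05)·log₂(0.05) = 0.2161
  −(0.07)·log₂(0.07) = 0.2686
Sum: 0.4877 + 0.2161 + 0.2686 + 0.4854 + 0.2161 + 0.2686 = 1.942 bits.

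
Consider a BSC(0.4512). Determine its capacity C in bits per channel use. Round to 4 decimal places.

Binary symmetric channel: C = 1 − h₂(ε) where h₂ is the binary entropy function.
h₂(0.4512) = −0.4512·log₂0.4512 − 0.5488·log₂0.5488 = 0.9931.
C = 1 − 0.9931 = 0.0069 bits per channel use.

0.0069 bits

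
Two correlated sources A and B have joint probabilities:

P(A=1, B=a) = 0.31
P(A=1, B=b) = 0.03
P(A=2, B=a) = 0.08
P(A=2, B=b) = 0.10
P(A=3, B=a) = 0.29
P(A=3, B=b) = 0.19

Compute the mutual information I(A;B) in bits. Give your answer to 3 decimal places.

0.115 bits

Marginals: p(A) = (0.3400, 0.1800, 0.4800), p(B) = (0.6800, 0.3200).
I(A;B) = H(A) + H(B) − H(A,B).
H(A) = 1.4828, H(B) = 0.9044, H(A,B) = 2.2724.
I(A;B) = 1.4828 + 0.9044 − 2.2724 = 0.115 bits.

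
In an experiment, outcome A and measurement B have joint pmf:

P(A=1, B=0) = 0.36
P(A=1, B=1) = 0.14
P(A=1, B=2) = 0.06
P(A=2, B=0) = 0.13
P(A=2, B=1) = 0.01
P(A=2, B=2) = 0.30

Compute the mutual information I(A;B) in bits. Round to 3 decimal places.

Marginals: p(A) = (0.5600, 0.4400), p(B) = (0.4900, 0.1500, 0.3600).
I(A;B) = Σ p(x,y)·log₂[p(x,y)/(p(x)p(y))].
  (1,0): 0.36·log₂(1.3120) = 0.1410
  (1,1): 0.14·log₂(1.6667) = 0.1032
  (1,2): 0.06·log₂(0.2976) = -0.1049
  (2,0): 0.13·log₂(0.6030) = -0.0949
  (2,1): 0.01·log₂(0.1515) = -0.0272
  (2,2): 0.30·log₂(1.8939) = 0.2764
Sum = 0.294 bits.

0.294 bits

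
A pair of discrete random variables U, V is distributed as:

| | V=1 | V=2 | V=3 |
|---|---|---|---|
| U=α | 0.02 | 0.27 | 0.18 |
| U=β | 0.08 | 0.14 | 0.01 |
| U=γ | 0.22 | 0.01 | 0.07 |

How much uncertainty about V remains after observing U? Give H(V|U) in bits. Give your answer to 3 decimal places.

1.118 bits

Marginals: p(U) = (0.4700, 0.2300, 0.3000), p(V) = (0.3200, 0.4200, 0.2600).
H(V|U) = Σ p(U) · H(V|U=·).
  U=α: p=0.4700, H(V|U=α) = 1.1835
  U=β: p=0.2300, H(V|U=β) = 1.1626
  U=γ: p=0.3000, H(V|U=γ) = 0.9816
Weighted sum = 1.118 bits.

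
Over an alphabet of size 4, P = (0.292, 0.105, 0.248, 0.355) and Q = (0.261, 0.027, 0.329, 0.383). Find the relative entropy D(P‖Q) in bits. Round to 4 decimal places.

D(P‖Q) = Σ p·log₂(p/q).
  0.292·log₂(0.292/0.261) = 0.04728
  0.105·log₂(0.105/0.027) = 0.20573
  0.248·log₂(0.248/0.329) = -0.10112
  0.355·log₂(0.355/0.383) = -0.03888
D(P‖Q) = 0.1130 bits.

0.1130 bits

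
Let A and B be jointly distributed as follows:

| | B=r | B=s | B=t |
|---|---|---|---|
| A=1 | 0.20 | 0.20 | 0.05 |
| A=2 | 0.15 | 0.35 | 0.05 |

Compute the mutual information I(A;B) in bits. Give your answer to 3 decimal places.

0.028 bits

Marginals: p(A) = (0.4500, 0.5500), p(B) = (0.3500, 0.5500, 0.1000).
I(A;B) = Σ p(x,y)·log₂[p(x,y)/(p(x)p(y))].
  (1,r): 0.20·log₂(1.2698) = 0.0689
  (1,s): 0.20·log₂(0.8081) = -0.0615
  (1,t): 0.05·log₂(1.1111) = 0.0076
  (2,r): 0.15·log₂(0.7792) = -0.0540
  (2,s): 0.35·log₂(1.1570) = 0.0736
  (2,t): 0.05·log₂(0.9091) = -0.0069
Sum = 0.028 bits.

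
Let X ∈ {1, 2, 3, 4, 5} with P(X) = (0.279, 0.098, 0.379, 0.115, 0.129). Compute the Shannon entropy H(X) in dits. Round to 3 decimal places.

H(X) = −Σ p·log₁₀ p.
  −(0.279)·log₁₀(0.279) = 0.1547
  −(0.098)·log₁₀(0.098) = 0.0989
  −(0.379)·log₁₀(0.379) = 0.1597
  −(0.115)·log₁₀(0.115) = 0.1080
  −(0.129)·log₁₀(0.129) = 0.1147
Sum: 0.1547 + 0.0989 + 0.1597 + 0.1080 + 0.1147 = 0.636 dits.

0.636 dits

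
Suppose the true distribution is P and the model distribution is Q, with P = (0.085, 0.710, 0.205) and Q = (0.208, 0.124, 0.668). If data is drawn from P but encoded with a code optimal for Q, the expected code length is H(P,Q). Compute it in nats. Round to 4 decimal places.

1.6983 nats

H(P,Q) = −Σ p·ln q.
  −0.085·ln(0.208) = 0.13347
  −0.710·ln(0.124) = 1.48211
  −0.205·ln(0.668) = 0.08271
H(P,Q) = 1.6983 nats.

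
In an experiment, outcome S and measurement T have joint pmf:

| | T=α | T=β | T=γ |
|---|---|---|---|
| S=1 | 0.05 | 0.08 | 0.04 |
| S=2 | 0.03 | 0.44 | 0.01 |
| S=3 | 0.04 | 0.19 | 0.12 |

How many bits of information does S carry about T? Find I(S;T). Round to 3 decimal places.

Marginals: p(S) = (0.1700, 0.4800, 0.3500), p(T) = (0.1200, 0.7100, 0.1700).
I(S;T) = H(S) + H(T) − H(S,T).
H(S) = 1.4730, H(T) = 1.1525, H(S,T) = 2.4408.
I(S;T) = 1.4730 + 1.1525 − 2.4408 = 0.185 bits.

0.185 bits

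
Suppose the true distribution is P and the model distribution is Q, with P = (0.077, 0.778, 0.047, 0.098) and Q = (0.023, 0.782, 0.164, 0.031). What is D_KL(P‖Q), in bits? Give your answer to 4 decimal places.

D(P‖Q) = Σ p·log₂(p/q).
  0.077·log₂(0.077/0.023) = 0.13423
  0.778·log₂(0.778/0.782) = -0.00576
  0.047·log₂(0.047/0.164) = -0.08474
  0.098·log₂(0.098/0.031) = 0.16273
D(P‖Q) = 0.2065 bits.

0.2065 bits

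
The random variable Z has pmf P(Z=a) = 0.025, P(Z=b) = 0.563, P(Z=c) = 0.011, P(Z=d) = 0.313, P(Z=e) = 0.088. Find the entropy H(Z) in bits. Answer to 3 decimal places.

1.504 bits

H(Z) = −Σ p·log₂ p.
  −(0.025)·log₂(0.025) = 0.1330
  −(0.563)·log₂(0.563) = 0.4666
  −(0.011)·log₂(0.011) = 0.0716
  −(0.313)·log₂(0.313) = 0.5245
  −(0.088)·log₂(0.088) = 0.3086
Sum: 0.1330 + 0.4666 + 0.0716 + 0.5245 + 0.3086 = 1.504 bits.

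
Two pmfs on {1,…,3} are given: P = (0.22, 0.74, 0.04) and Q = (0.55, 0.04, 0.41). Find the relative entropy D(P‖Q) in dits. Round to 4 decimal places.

0.8097 dits

D(P‖Q) = Σ p·log₁₀(p/q).
  0.22·log₁₀(0.22/0.55) = -0.08755
  0.74·log₁₀(0.74/0.04) = 0.93771
  0.04·log₁₀(0.04/0.41) = -0.04043
D(P‖Q) = 0.8097 dits.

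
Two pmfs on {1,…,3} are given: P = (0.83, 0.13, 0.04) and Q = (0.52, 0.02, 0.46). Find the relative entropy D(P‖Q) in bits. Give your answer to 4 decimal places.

D(P‖Q) = Σ p·log₂(p/q).
  0.83·log₂(0.83/0.52) = 0.55992
  0.13·log₂(0.13/0.02) = 0.35106
  0.04·log₂(0.04/0.46) = -0.14094
D(P‖Q) = 0.7700 bits.

0.7700 bits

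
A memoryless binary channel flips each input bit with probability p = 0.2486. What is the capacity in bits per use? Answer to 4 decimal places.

Binary symmetric channel: C = 1 − h₂(ε) where h₂ is the binary entropy function.
h₂(0.2486) = −0.2486·log₂0.2486 − 0.7514·log₂0.7514 = 0.8091.
C = 1 − 0.8091 = 0.1909 bits per channel use.

0.1909 bits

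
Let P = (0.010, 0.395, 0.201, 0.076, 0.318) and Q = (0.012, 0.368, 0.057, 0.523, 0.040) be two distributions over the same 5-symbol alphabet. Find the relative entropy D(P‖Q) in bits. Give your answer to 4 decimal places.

1.1428 bits

D(P‖Q) = Σ p·log₂(p/q).
  0.010·log₂(0.010/0.012) = -0.00263
  0.395·log₂(0.395/0.368) = 0.04035
  0.201·log₂(0.201/0.057) = 0.36545
  0.076·log₂(0.076/0.523) = -0.21149
  0.318·log₂(0.318/0.040) = 0.95112
D(P‖Q) = 1.1428 bits.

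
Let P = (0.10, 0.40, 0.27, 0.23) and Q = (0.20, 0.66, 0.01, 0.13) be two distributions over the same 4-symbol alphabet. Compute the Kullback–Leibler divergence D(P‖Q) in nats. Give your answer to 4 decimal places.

0.7515 nats

D(P‖Q) = Σ p·ln(p/q).
  0.10·ln(0.10/0.20) = -0.06931
  0.40·ln(0.40/0.66) = -0.20031
  0.27·ln(0.27/0.01) = 0.88988
  0.23·ln(0.23/0.13) = 0.13123
D(P‖Q) = 0.7515 nats.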